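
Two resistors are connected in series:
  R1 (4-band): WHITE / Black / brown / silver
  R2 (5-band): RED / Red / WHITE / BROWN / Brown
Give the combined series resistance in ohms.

3190 Ω

R1: white, black → 90; brown ×10 → 900 Ω.
R2: red, red, white → 229; brown ×10 → 2290 Ω.
Series: 900 + 2290 = 3190 Ω.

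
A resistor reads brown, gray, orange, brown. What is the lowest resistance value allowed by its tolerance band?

17820 Ω

Brown → 1 (first significant figure)
Grey → 8 (second significant figure)
Orange → ×10^3 multiplier
Brown → ±1% tolerance
18 × 1000 = 18000 Ω
Lowest = 18000 × (1 − 1/100) = 17820 Ω.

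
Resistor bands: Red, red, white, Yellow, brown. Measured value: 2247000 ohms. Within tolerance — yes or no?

no

Red → 2 (first significant figure)
Red → 2 (second significant figure)
White → 9 (third significant figure)
Yellow → ×10^4 multiplier
Brown → ±1% tolerance
229 × 10000 = 2290000 Ω
Allowed range: 2267100 Ω to 2312900 Ω.
2247000 ohms lies outside that range.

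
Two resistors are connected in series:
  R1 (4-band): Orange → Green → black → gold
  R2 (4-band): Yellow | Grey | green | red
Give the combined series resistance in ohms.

4800035 Ω

R1: orange, green → 35; black ×1 → 35 Ω.
R2: yellow, grey → 48; green ×10^5 → 4800000 Ω.
Series: 35 + 4800000 = 4800035 Ω.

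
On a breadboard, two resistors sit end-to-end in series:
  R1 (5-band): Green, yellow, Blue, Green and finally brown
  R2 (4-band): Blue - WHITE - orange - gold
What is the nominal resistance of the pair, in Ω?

54669000 Ω

R1: green, yellow, blue → 546; green ×10^5 → 54600000 Ω.
R2: blue, white → 69; orange ×10^3 → 69000 Ω.
Series: 54600000 + 69000 = 54669000 Ω.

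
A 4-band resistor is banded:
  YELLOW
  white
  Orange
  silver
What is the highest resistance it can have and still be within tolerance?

53900 Ω

Yellow → 4 (first significant figure)
White → 9 (second significant figure)
Orange → ×10^3 multiplier
Silver → ±10% tolerance
49 × 1000 = 49000 Ω
Highest = 49000 × (1 + 10/100) = 53900 Ω.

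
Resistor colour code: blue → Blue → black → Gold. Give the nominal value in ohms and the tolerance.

Blue → 6 (first significant figure)
Blue → 6 (second significant figure)
Black → ×1 multiplier
Gold → ±5% tolerance
66 × 1 = 66 Ω

66 Ω ±5%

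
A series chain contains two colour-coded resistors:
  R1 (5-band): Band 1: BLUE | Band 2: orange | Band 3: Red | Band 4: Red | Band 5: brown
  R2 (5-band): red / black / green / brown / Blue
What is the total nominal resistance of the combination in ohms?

R1: blue, orange, red → 632; red ×10^2 → 63200 Ω.
R2: red, black, green → 205; brown ×10 → 2050 Ω.
Series: 63200 + 2050 = 65250 Ω.

65250 Ω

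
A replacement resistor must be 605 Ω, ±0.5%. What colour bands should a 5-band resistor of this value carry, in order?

605 Ω = 605 × 10^0.
6 → blue
0 → black
5 → green
Multiplier 10^0 → black.
±0.5% tolerance → green.

blue, black, green, black, green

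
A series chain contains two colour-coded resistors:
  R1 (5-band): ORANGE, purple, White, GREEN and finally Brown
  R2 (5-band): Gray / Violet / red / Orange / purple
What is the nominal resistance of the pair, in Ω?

R1: orange, violet, white → 379; green ×10^5 → 37900000 Ω.
R2: grey, violet, red → 872; orange ×10^3 → 872000 Ω.
Series: 37900000 + 872000 = 38772000 Ω.

38772000 Ω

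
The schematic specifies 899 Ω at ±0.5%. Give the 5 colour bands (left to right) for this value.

grey, white, white, black, green

899 Ω = 899 × 10^0.
8 → grey
9 → white
9 → white
Multiplier 10^0 → black.
±0.5% tolerance → green.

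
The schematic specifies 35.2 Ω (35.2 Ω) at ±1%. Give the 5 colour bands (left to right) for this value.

orange, green, red, gold, brown

35.2 Ω = 352 × 10^-1.
3 → orange
5 → green
2 → red
Multiplier 10^-1 → gold.
±1% tolerance → brown.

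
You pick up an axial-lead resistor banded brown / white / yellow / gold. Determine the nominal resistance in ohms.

Brown → 1 (first significant figure)
White → 9 (second significant figure)
Yellow → ×10^4 multiplier
19 × 10000 = 190000 Ω

190000 Ω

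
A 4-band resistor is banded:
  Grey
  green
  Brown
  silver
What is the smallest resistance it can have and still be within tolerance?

765 Ω

Grey → 8 (first significant figure)
Green → 5 (second significant figure)
Brown → ×10 multiplier
Silver → ±10% tolerance
85 × 10 = 850 Ω
Smallest = 850 × (1 − 10/100) = 765 Ω.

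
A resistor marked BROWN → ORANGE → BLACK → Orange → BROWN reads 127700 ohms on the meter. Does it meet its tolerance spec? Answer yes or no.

no

Brown → 1 (first significant figure)
Orange → 3 (second significant figure)
Black → 0 (third significant figure)
Orange → ×10^3 multiplier
Brown → ±1% tolerance
130 × 1000 = 130000 Ω
Allowed range: 128700 Ω to 131300 Ω.
127700 ohms lies outside that range.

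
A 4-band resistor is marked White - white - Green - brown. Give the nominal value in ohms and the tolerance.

9900000 Ω ±1%

White → 9 (first significant figure)
White → 9 (second significant figure)
Green → ×10^5 multiplier
Brown → ±1% tolerance
99 × 100000 = 9900000 Ω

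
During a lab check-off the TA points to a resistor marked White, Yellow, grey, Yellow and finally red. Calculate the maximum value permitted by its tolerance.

White → 9 (first significant figure)
Yellow → 4 (second significant figure)
Grey → 8 (third significant figure)
Yellow → ×10^4 multiplier
Red → ±2% tolerance
948 × 10000 = 9480000 Ω
Maximum = 9480000 × (1 + 2/100) = 9669600 Ω.

9669600 Ω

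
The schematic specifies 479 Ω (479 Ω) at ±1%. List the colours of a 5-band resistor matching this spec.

479 Ω = 479 × 10^0.
4 → yellow
7 → violet
9 → white
Multiplier 10^0 → black.
±1% tolerance → brown.

yellow, violet, white, black, brown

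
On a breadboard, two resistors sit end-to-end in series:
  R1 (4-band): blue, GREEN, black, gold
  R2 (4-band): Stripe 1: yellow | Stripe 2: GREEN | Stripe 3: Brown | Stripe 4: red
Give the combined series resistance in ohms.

R1: blue, green → 65; black ×1 → 65 Ω.
R2: yellow, green → 45; brown ×10 → 450 Ω.
Series: 65 + 450 = 515 Ω.

515 Ω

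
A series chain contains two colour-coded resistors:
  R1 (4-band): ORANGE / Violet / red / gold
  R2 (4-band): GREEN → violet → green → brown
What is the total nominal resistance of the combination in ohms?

R1: orange, violet → 37; red ×10^2 → 3700 Ω.
R2: green, violet → 57; green ×10^5 → 5700000 Ω.
Series: 3700 + 5700000 = 5703700 Ω.

5703700 Ω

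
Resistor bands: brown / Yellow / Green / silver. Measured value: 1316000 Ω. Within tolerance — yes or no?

Brown → 1 (first significant figure)
Yellow → 4 (second significant figure)
Green → ×10^5 multiplier
Silver → ±10% tolerance
14 × 100000 = 1400000 Ω
Allowed range: 1260000 Ω to 1540000 Ω.
1316000 Ω lies inside that range.

yes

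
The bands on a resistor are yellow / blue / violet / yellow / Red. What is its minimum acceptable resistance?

Yellow → 4 (first significant figure)
Blue → 6 (second significant figure)
Violet → 7 (third significant figure)
Yellow → ×10^4 multiplier
Red → ±2% tolerance
467 × 10000 = 4670000 Ω
Minimum = 4670000 × (1 − 2/100) = 4576600 Ω.

4576600 Ω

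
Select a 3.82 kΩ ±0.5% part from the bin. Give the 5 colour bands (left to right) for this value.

orange, grey, red, brown, green

3820 Ω = 382 × 10^1.
3 → orange
8 → grey
2 → red
Multiplier 10^1 → brown.
±0.5% tolerance → green.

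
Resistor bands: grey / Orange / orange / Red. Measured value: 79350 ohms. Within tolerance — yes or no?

no

Grey → 8 (first significant figure)
Orange → 3 (second significant figure)
Orange → ×10^3 multiplier
Red → ±2% tolerance
83 × 1000 = 83000 Ω
Allowed range: 81340 Ω to 84660 Ω.
79350 ohms lies outside that range.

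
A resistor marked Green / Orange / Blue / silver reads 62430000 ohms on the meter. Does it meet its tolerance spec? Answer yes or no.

Green → 5 (first significant figure)
Orange → 3 (second significant figure)
Blue → ×10^6 multiplier
Silver → ±10% tolerance
53 × 1000000 = 53000000 Ω
Allowed range: 47700000 Ω to 58300000 Ω.
62430000 ohms lies outside that range.

no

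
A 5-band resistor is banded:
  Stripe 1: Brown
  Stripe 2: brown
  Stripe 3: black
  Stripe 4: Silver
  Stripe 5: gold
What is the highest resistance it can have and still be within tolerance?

1.155 Ω

Brown → 1 (first significant figure)
Brown → 1 (second significant figure)
Black → 0 (third significant figure)
Silver → ×0.01 multiplier
Gold → ±5% tolerance
110 × 0.01 = 1.1 Ω
Highest = 1.1 × (1 + 5/100) = 1.155 Ω.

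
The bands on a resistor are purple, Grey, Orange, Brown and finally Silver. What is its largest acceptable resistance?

8613 Ω

Violet → 7 (first significant figure)
Grey → 8 (second significant figure)
Orange → 3 (third significant figure)
Brown → ×10 multiplier
Silver → ±10% tolerance
783 × 10 = 7830 Ω
Largest = 7830 × (1 + 10/100) = 8613 Ω.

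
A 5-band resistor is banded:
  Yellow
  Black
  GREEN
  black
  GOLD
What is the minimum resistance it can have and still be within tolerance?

384.75 Ω

Yellow → 4 (first significant figure)
Black → 0 (second significant figure)
Green → 5 (third significant figure)
Black → ×1 multiplier
Gold → ±5% tolerance
405 × 1 = 405 Ω
Minimum = 405 × (1 − 5/100) = 384.75 Ω.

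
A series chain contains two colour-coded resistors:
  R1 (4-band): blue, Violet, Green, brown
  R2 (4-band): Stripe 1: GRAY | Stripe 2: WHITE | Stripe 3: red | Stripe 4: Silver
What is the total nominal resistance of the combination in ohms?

6708900 Ω

R1: blue, violet → 67; green ×10^5 → 6700000 Ω.
R2: grey, white → 89; red ×10^2 → 8900 Ω.
Series: 6700000 + 8900 = 6708900 Ω.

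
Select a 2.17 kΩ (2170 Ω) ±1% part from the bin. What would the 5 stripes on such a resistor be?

2170 Ω = 217 × 10^1.
2 → red
1 → brown
7 → violet
Multiplier 10^1 → brown.
±1% tolerance → brown.

red, brown, violet, brown, brown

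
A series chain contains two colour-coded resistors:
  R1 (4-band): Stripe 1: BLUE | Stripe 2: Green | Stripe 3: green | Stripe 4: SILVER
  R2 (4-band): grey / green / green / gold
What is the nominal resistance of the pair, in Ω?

R1: blue, green → 65; green ×10^5 → 6500000 Ω.
R2: grey, green → 85; green ×10^5 → 8500000 Ω.
Series: 6500000 + 8500000 = 15000000 Ω.

15000000 Ω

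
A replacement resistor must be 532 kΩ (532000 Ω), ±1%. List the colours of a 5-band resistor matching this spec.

532000 Ω = 532 × 10^3.
5 → green
3 → orange
2 → red
Multiplier 10^3 → orange.
±1% tolerance → brown.

green, orange, red, orange, brown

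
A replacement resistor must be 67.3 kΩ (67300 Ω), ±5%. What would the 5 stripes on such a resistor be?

67300 Ω = 673 × 10^2.
6 → blue
7 → violet
3 → orange
Multiplier 10^2 → red.
±5% tolerance → gold.

blue, violet, orange, red, gold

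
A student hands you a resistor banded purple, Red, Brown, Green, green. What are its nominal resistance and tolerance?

Violet → 7 (first significant figure)
Red → 2 (second significant figure)
Brown → 1 (third significant figure)
Green → ×10^5 multiplier
Green → ±0.5% tolerance
721 × 100000 = 72100000 Ω

72100000 Ω ±0.5%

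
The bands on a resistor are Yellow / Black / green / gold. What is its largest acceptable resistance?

4200000 Ω

Yellow → 4 (first significant figure)
Black → 0 (second significant figure)
Green → ×10^5 multiplier
Gold → ±5% tolerance
40 × 100000 = 4000000 Ω
Largest = 4000000 × (1 + 5/100) = 4200000 Ω.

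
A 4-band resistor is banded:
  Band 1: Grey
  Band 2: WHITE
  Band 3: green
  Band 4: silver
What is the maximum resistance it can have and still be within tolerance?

9790000 Ω

Grey → 8 (first significant figure)
White → 9 (second significant figure)
Green → ×10^5 multiplier
Silver → ±10% tolerance
89 × 100000 = 8900000 Ω
Maximum = 8900000 × (1 + 10/100) = 9790000 Ω.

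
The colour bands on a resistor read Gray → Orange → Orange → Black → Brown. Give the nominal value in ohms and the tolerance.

Grey → 8 (first significant figure)
Orange → 3 (second significant figure)
Orange → 3 (third significant figure)
Black → ×1 multiplier
Brown → ±1% tolerance
833 × 1 = 833 Ω

833 Ω ±1%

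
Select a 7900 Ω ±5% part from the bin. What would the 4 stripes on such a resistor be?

7900 Ω = 79 × 10^2.
7 → violet
9 → white
Multiplier 10^2 → red.
±5% tolerance → gold.

violet, white, red, gold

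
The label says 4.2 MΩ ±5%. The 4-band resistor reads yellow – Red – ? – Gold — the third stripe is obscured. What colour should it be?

4200000 Ω = 42 × 10^5.
The third band is the multiplier, 10^5, which is green.

green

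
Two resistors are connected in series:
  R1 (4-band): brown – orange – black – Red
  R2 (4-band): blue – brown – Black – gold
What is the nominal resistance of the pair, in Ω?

R1: brown, orange → 13; black ×1 → 13 Ω.
R2: blue, brown → 61; black ×1 → 61 Ω.
Series: 13 + 61 = 74 Ω.

74 Ω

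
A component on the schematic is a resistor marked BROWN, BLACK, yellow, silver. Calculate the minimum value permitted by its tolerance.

90000 Ω

Brown → 1 (first significant figure)
Black → 0 (second significant figure)
Yellow → ×10^4 multiplier
Silver → ±10% tolerance
10 × 10000 = 100000 Ω
Minimum = 100000 × (1 − 10/100) = 90000 Ω.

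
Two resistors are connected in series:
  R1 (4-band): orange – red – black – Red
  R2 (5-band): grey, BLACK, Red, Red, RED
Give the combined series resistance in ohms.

R1: orange, red → 32; black ×1 → 32 Ω.
R2: grey, black, red → 802; red ×10^2 → 80200 Ω.
Series: 32 + 80200 = 80232 Ω.

80232 Ω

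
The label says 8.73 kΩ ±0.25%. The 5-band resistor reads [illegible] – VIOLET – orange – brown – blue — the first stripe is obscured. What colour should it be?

8730 Ω = 873 × 10^1.
The first band gives digit 8 of the significand, and 8 is grey.

grey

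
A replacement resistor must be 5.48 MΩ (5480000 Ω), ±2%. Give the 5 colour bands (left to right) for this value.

5480000 Ω = 548 × 10^4.
5 → green
4 → yellow
8 → grey
Multiplier 10^4 → yellow.
±2% tolerance → red.

green, yellow, grey, yellow, red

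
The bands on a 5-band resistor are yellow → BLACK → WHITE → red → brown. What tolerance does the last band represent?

±1%

The last band, brown, is the tolerance band.
Brown corresponds to ±1%.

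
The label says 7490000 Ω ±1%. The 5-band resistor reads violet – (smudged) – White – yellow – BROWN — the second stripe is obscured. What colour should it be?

7490000 Ω = 749 × 10^4.
The second band gives digit 4 of the significand, and 4 is yellow.

yellow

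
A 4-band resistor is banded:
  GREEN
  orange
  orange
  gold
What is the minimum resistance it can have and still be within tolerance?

50350 Ω

Green → 5 (first significant figure)
Orange → 3 (second significant figure)
Orange → ×10^3 multiplier
Gold → ±5% tolerance
53 × 1000 = 53000 Ω
Minimum = 53000 × (1 − 5/100) = 50350 Ω.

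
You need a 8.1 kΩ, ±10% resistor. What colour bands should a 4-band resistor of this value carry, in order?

8100 Ω = 81 × 10^2.
8 → grey
1 → brown
Multiplier 10^2 → red.
±10% tolerance → silver.

grey, brown, red, silver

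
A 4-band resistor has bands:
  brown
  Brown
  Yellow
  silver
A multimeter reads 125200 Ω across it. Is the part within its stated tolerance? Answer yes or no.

no

Brown → 1 (first significant figure)
Brown → 1 (second significant figure)
Yellow → ×10^4 multiplier
Silver → ±10% tolerance
11 × 10000 = 110000 Ω
Allowed range: 99000 Ω to 121000 Ω.
125200 Ω lies outside that range.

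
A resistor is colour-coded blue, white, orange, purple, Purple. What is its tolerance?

±0.1%

The last band, violet, is the tolerance band.
Violet corresponds to ±0.1%.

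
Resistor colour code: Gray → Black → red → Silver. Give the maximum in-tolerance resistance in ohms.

8800 Ω

Grey → 8 (first significant figure)
Black → 0 (second significant figure)
Red → ×10^2 multiplier
Silver → ±10% tolerance
80 × 100 = 8000 Ω
Maximum = 8000 × (1 + 10/100) = 8800 Ω.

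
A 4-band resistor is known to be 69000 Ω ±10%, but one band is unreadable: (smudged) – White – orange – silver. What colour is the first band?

blue

69000 Ω = 69 × 10^3.
The first band gives digit 6 of the significand, and 6 is blue.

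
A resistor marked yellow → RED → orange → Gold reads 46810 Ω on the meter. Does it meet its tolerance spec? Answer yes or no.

Yellow → 4 (first significant figure)
Red → 2 (second significant figure)
Orange → ×10^3 multiplier
Gold → ±5% tolerance
42 × 1000 = 42000 Ω
Allowed range: 39900 Ω to 44100 Ω.
46810 Ω lies outside that range.

no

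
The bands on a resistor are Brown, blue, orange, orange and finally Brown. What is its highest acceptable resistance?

164630 Ω

Brown → 1 (first significant figure)
Blue → 6 (second significant figure)
Orange → 3 (third significant figure)
Orange → ×10^3 multiplier
Brown → ±1% tolerance
163 × 1000 = 163000 Ω
Highest = 163000 × (1 + 1/100) = 164630 Ω.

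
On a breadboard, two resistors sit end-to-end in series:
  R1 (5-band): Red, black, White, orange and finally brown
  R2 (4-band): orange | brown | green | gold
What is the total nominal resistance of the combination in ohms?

3309000 Ω

R1: red, black, white → 209; orange ×10^3 → 209000 Ω.
R2: orange, brown → 31; green ×10^5 → 3100000 Ω.
Series: 209000 + 3100000 = 3309000 Ω.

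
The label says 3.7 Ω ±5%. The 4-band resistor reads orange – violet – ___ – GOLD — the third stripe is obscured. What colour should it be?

gold

3.7 Ω = 37 × 10^-1.
The third band is the multiplier, 10^-1, which is gold.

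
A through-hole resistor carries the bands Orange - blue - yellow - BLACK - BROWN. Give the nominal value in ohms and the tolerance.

364 Ω ±1%

Orange → 3 (first significant figure)
Blue → 6 (second significant figure)
Yellow → 4 (third significant figure)
Black → ×1 multiplier
Brown → ±1% tolerance
364 × 1 = 364 Ω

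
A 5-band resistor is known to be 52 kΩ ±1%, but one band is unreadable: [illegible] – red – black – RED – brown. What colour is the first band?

52000 Ω = 520 × 10^2.
The first band gives digit 5 of the significand, and 5 is green.

green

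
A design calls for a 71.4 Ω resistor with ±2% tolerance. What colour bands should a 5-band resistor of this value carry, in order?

71.4 Ω = 714 × 10^-1.
7 → violet
1 → brown
4 → yellow
Multiplier 10^-1 → gold.
±2% tolerance → red.

violet, brown, yellow, gold, red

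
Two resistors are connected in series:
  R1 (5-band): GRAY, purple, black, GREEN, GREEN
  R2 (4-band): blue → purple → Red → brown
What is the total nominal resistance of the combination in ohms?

87006700 Ω

R1: grey, violet, black → 870; green ×10^5 → 87000000 Ω.
R2: blue, violet → 67; red ×10^2 → 6700 Ω.
Series: 87000000 + 6700 = 87006700 Ω.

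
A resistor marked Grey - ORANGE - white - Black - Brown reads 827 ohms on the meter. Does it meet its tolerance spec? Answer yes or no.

Grey → 8 (first significant figure)
Orange → 3 (second significant figure)
White → 9 (third significant figure)
Black → ×1 multiplier
Brown → ±1% tolerance
839 × 1 = 839 Ω
Allowed range: 830.61 Ω to 847.39 Ω.
827 ohms lies outside that range.

no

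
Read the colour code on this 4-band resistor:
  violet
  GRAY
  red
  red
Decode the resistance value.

7800 Ω

Violet → 7 (first significant figure)
Grey → 8 (second significant figure)
Red → ×10^2 multiplier
78 × 100 = 7800 Ω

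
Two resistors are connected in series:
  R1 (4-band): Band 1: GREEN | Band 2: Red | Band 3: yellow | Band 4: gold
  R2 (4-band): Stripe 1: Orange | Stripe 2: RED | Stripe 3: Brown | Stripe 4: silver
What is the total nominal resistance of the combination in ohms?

R1: green, red → 52; yellow ×10^4 → 520000 Ω.
R2: orange, red → 32; brown ×10 → 320 Ω.
Series: 520000 + 320 = 520320 Ω.

520320 Ω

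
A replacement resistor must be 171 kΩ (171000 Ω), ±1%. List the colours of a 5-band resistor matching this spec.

171000 Ω = 171 × 10^3.
1 → brown
7 → violet
1 → brown
Multiplier 10^3 → orange.
±1% tolerance → brown.

brown, violet, brown, orange, brown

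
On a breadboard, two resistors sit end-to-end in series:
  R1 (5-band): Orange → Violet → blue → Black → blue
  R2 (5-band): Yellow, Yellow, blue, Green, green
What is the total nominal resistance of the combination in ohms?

44600376 Ω

R1: orange, violet, blue → 376; black ×1 → 376 Ω.
R2: yellow, yellow, blue → 446; green ×10^5 → 44600000 Ω.
Series: 376 + 44600000 = 44600376 Ω.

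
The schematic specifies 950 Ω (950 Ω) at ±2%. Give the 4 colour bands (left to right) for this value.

950 Ω = 95 × 10^1.
9 → white
5 → green
Multiplier 10^1 → brown.
±2% tolerance → red.

white, green, brown, red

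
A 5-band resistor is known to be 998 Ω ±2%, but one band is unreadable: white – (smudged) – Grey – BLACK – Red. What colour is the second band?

998 Ω = 998 × 10^0.
The second band gives digit 9 of the significand, and 9 is white.

white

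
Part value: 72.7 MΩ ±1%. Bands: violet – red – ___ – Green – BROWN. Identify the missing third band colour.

72700000 Ω = 727 × 10^5.
The third band gives digit 7 of the significand, and 7 is violet.

violet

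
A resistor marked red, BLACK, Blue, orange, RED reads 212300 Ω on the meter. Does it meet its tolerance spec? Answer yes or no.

Red → 2 (first significant figure)
Black → 0 (second significant figure)
Blue → 6 (third significant figure)
Orange → ×10^3 multiplier
Red → ±2% tolerance
206 × 1000 = 206000 Ω
Allowed range: 201880 Ω to 210120 Ω.
212300 Ω lies outside that range.

no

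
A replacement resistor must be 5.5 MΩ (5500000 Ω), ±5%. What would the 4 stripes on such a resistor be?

green, green, green, gold

5500000 Ω = 55 × 10^5.
5 → green
5 → green
Multiplier 10^5 → green.
±5% tolerance → gold.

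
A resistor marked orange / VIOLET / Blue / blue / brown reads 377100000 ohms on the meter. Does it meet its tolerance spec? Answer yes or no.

Orange → 3 (first significant figure)
Violet → 7 (second significant figure)
Blue → 6 (third significant figure)
Blue → ×10^6 multiplier
Brown → ±1% tolerance
376 × 1000000 = 376000000 Ω
Allowed range: 372240000 Ω to 379760000 Ω.
377100000 ohms lies inside that range.

yes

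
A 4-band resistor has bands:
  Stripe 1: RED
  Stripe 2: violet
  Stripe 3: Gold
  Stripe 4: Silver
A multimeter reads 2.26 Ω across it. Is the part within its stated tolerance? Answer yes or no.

no

Red → 2 (first significant figure)
Violet → 7 (second significant figure)
Gold → ×0.1 multiplier
Silver → ±10% tolerance
27 × 0.1 = 2.7 Ω
Allowed range: 2.43 Ω to 2.97 Ω.
2.26 Ω lies outside that range.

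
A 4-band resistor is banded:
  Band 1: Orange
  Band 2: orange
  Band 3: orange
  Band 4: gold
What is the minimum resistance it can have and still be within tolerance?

31350 Ω

Orange → 3 (first significant figure)
Orange → 3 (second significant figure)
Orange → ×10^3 multiplier
Gold → ±5% tolerance
33 × 1000 = 33000 Ω
Minimum = 33000 × (1 − 5/100) = 31350 Ω.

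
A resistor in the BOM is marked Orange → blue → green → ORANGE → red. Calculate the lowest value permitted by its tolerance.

357700 Ω

Orange → 3 (first significant figure)
Blue → 6 (second significant figure)
Green → 5 (third significant figure)
Orange → ×10^3 multiplier
Red → ±2% tolerance
365 × 1000 = 365000 Ω
Lowest = 365000 × (1 − 2/100) = 357700 Ω.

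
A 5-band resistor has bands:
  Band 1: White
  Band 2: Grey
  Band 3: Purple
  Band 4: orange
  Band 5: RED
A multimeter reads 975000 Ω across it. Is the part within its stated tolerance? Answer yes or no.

White → 9 (first significant figure)
Grey → 8 (second significant figure)
Violet → 7 (third significant figure)
Orange → ×10^3 multiplier
Red → ±2% tolerance
987 × 1000 = 987000 Ω
Allowed range: 967260 Ω to 1006740 Ω.
975000 Ω lies inside that range.

yes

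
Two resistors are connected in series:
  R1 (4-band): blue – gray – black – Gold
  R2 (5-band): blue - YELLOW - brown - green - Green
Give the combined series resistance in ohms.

64100068 Ω

R1: blue, grey → 68; black ×1 → 68 Ω.
R2: blue, yellow, brown → 641; green ×10^5 → 64100000 Ω.
Series: 68 + 64100000 = 64100068 Ω.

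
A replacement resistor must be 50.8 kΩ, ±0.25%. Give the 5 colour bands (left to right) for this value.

green, black, grey, red, blue

50800 Ω = 508 × 10^2.
5 → green
0 → black
8 → grey
Multiplier 10^2 → red.
±0.25% tolerance → blue.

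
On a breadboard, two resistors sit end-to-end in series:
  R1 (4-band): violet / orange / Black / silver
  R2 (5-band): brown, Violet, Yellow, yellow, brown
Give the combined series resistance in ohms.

R1: violet, orange → 73; black ×1 → 73 Ω.
R2: brown, violet, yellow → 174; yellow ×10^4 → 1740000 Ω.
Series: 73 + 1740000 = 1740073 Ω.

1740073 Ω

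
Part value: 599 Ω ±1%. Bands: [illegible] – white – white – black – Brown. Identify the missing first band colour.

599 Ω = 599 × 10^0.
The first band gives digit 5 of the significand, and 5 is green.

green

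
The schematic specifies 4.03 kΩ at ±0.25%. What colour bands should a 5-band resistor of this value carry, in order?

yellow, black, orange, brown, blue

4030 Ω = 403 × 10^1.
4 → yellow
0 → black
3 → orange
Multiplier 10^1 → brown.
±0.25% tolerance → blue.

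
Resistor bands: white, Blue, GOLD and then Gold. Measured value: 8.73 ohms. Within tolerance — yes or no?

White → 9 (first significant figure)
Blue → 6 (second significant figure)
Gold → ×0.1 multiplier
Gold → ±5% tolerance
96 × 0.1 = 9.6 Ω
Allowed range: 9.12 Ω to 10.08 Ω.
8.73 ohms lies outside that range.

no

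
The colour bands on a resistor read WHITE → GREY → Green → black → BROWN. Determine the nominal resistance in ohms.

White → 9 (first significant figure)
Grey → 8 (second significant figure)
Green → 5 (third significant figure)
Black → ×1 multiplier
985 × 1 = 985 Ω

985 Ω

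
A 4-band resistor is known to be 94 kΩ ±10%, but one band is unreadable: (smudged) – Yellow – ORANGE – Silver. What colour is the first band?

white

94000 Ω = 94 × 10^3.
The first band gives digit 9 of the significand, and 9 is white.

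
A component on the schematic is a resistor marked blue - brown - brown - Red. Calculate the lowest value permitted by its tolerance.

597.8 Ω

Blue → 6 (first significant figure)
Brown → 1 (second significant figure)
Brown → ×10 multiplier
Red → ±2% tolerance
61 × 10 = 610 Ω
Lowest = 610 × (1 − 2/100) = 597.8 Ω.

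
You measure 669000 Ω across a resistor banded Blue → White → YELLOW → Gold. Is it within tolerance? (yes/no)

yes

Blue → 6 (first significant figure)
White → 9 (second significant figure)
Yellow → ×10^4 multiplier
Gold → ±5% tolerance
69 × 10000 = 690000 Ω
Allowed range: 655500 Ω to 724500 Ω.
669000 Ω lies inside that range.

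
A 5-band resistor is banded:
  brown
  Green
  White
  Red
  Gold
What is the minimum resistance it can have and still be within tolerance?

15105 Ω

Brown → 1 (first significant figure)
Green → 5 (second significant figure)
White → 9 (third significant figure)
Red → ×10^2 multiplier
Gold → ±5% tolerance
159 × 100 = 15900 Ω
Minimum = 15900 × (1 − 5/100) = 15105 Ω.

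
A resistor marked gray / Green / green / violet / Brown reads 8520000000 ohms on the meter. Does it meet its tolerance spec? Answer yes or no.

yes

Grey → 8 (first significant figure)
Green → 5 (second significant figure)
Green → 5 (third significant figure)
Violet → ×10^7 multiplier
Brown → ±1% tolerance
855 × 10000000 = 8550000000 Ω
Allowed range: 8464500000 Ω to 8635500000 Ω.
8520000000 ohms lies inside that range.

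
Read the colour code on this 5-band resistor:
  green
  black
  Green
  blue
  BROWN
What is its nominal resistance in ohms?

505000000 Ω

Green → 5 (first significant figure)
Black → 0 (second significant figure)
Green → 5 (third significant figure)
Blue → ×10^6 multiplier
505 × 1000000 = 505000000 Ω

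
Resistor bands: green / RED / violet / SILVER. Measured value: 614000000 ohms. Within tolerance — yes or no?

Green → 5 (first significant figure)
Red → 2 (second significant figure)
Violet → ×10^7 multiplier
Silver → ±10% tolerance
52 × 10000000 = 520000000 Ω
Allowed range: 468000000 Ω to 572000000 Ω.
614000000 ohms lies outside that range.

no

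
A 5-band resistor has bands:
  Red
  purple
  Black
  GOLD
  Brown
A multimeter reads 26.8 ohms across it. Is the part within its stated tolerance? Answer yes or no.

yes

Red → 2 (first significant figure)
Violet → 7 (second significant figure)
Black → 0 (third significant figure)
Gold → ×0.1 multiplier
Brown → ±1% tolerance
270 × 0.1 = 27 Ω
Allowed range: 26.73 Ω to 27.27 Ω.
26.8 ohms lies inside that range.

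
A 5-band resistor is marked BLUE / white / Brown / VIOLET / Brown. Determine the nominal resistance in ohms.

6910000000 Ω

Blue → 6 (first significant figure)
White → 9 (second significant figure)
Brown → 1 (third significant figure)
Violet → ×10^7 multiplier
691 × 10000000 = 6910000000 Ω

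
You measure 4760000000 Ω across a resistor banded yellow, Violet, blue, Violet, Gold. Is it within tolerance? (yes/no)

Yellow → 4 (first significant figure)
Violet → 7 (second significant figure)
Blue → 6 (third significant figure)
Violet → ×10^7 multiplier
Gold → ±5% tolerance
476 × 10000000 = 4760000000 Ω
Allowed range: 4522000000 Ω to 4998000000 Ω.
4760000000 Ω lies inside that range.

yes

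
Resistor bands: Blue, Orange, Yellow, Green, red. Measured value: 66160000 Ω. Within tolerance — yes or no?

Blue → 6 (first significant figure)
Orange → 3 (second significant figure)
Yellow → 4 (third significant figure)
Green → ×10^5 multiplier
Red → ±2% tolerance
634 × 100000 = 63400000 Ω
Allowed range: 62132000 Ω to 64668000 Ω.
66160000 Ω lies outside that range.

no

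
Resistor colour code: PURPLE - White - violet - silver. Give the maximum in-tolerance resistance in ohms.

Violet → 7 (first significant figure)
White → 9 (second significant figure)
Violet → ×10^7 multiplier
Silver → ±10% tolerance
79 × 10000000 = 790000000 Ω
Maximum = 790000000 × (1 + 10/100) = 869000000 Ω.

869000000 Ω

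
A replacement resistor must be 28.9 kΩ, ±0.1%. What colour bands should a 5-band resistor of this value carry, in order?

28900 Ω = 289 × 10^2.
2 → red
8 → grey
9 → white
Multiplier 10^2 → red.
±0.1% tolerance → violet.

red, grey, white, red, violet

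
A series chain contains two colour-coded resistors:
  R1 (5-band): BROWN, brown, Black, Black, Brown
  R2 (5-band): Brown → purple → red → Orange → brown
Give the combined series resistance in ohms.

172110 Ω

R1: brown, brown, black → 110; black ×1 → 110 Ω.
R2: brown, violet, red → 172; orange ×10^3 → 172000 Ω.
Series: 110 + 172000 = 172110 Ω.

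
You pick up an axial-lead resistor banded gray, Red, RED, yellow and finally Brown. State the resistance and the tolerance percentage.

Grey → 8 (first significant figure)
Red → 2 (second significant figure)
Red → 2 (third significant figure)
Yellow → ×10^4 multiplier
Brown → ±1% tolerance
822 × 10000 = 8220000 Ω

8220000 Ω ±1%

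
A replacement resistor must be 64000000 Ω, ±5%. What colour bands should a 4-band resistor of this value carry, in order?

blue, yellow, blue, gold

64000000 Ω = 64 × 10^6.
6 → blue
4 → yellow
Multiplier 10^6 → blue.
±5% tolerance → gold.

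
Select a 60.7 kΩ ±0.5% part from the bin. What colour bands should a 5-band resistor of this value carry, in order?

60700 Ω = 607 × 10^2.
6 → blue
0 → black
7 → violet
Multiplier 10^2 → red.
±0.5% tolerance → green.

blue, black, violet, red, green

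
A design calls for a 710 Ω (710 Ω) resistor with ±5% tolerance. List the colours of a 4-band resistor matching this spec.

710 Ω = 71 × 10^1.
7 → violet
1 → brown
Multiplier 10^1 → brown.
±5% tolerance → gold.

violet, brown, brown, gold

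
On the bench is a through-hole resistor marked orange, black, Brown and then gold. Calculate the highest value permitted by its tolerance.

315 Ω

Orange → 3 (first significant figure)
Black → 0 (second significant figure)
Brown → ×10 multiplier
Gold → ±5% tolerance
30 × 10 = 300 Ω
Highest = 300 × (1 + 5/100) = 315 Ω.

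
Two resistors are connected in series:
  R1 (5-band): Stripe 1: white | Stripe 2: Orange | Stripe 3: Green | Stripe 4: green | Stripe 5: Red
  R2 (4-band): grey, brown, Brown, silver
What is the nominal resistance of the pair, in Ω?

R1: white, orange, green → 935; green ×10^5 → 93500000 Ω.
R2: grey, brown → 81; brown ×10 → 810 Ω.
Series: 93500000 + 810 = 93500810 Ω.

93500810 Ω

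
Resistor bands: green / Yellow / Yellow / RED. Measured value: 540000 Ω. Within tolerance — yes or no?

Green → 5 (first significant figure)
Yellow → 4 (second significant figure)
Yellow → ×10^4 multiplier
Red → ±2% tolerance
54 × 10000 = 540000 Ω
Allowed range: 529200 Ω to 550800 Ω.
540000 Ω lies inside that range.

yes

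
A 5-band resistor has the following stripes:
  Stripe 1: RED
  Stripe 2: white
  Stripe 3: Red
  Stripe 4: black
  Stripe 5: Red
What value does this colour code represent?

292 Ω

Red → 2 (first significant figure)
White → 9 (second significant figure)
Red → 2 (third significant figure)
Black → ×1 multiplier
292 × 1 = 292 Ω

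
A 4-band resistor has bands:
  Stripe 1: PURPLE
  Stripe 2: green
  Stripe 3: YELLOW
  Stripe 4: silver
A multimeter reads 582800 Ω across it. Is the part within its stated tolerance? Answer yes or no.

no

Violet → 7 (first significant figure)
Green → 5 (second significant figure)
Yellow → ×10^4 multiplier
Silver → ±10% tolerance
75 × 10000 = 750000 Ω
Allowed range: 675000 Ω to 825000 Ω.
582800 Ω lies outside that range.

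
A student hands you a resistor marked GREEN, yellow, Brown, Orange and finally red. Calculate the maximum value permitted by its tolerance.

Green → 5 (first significant figure)
Yellow → 4 (second significant figure)
Brown → 1 (third significant figure)
Orange → ×10^3 multiplier
Red → ±2% tolerance
541 × 1000 = 541000 Ω
Maximum = 541000 × (1 + 2/100) = 551820 Ω.

551820 Ω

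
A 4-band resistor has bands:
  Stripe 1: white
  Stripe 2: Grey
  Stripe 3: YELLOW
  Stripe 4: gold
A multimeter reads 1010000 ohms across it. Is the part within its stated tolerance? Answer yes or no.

yes

White → 9 (first significant figure)
Grey → 8 (second significant figure)
Yellow → ×10^4 multiplier
Gold → ±5% tolerance
98 × 10000 = 980000 Ω
Allowed range: 931000 Ω to 1029000 Ω.
1010000 ohms lies inside that range.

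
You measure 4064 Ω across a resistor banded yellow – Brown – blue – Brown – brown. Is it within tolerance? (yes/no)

Yellow → 4 (first significant figure)
Brown → 1 (second significant figure)
Blue → 6 (third significant figure)
Brown → ×10 multiplier
Brown → ±1% tolerance
416 × 10 = 4160 Ω
Allowed range: 4118.4 Ω to 4201.6 Ω.
4064 Ω lies outside that range.

no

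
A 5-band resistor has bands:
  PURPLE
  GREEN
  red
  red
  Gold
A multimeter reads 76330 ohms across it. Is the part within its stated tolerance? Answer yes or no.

Violet → 7 (first significant figure)
Green → 5 (second significant figure)
Red → 2 (third significant figure)
Red → ×10^2 multiplier
Gold → ±5% tolerance
752 × 100 = 75200 Ω
Allowed range: 71440 Ω to 78960 Ω.
76330 ohms lies inside that range.

yes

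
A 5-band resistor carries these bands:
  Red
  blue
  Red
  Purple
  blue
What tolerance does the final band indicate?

The last band, blue, is the tolerance band.
Blue corresponds to ±0.25%.

±0.25%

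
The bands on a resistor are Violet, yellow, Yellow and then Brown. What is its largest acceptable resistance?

747400 Ω

Violet → 7 (first significant figure)
Yellow → 4 (second significant figure)
Yellow → ×10^4 multiplier
Brown → ±1% tolerance
74 × 10000 = 740000 Ω
Largest = 740000 × (1 + 1/100) = 747400 Ω.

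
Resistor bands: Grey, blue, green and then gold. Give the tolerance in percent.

±5%

The last band, gold, is the tolerance band.
Gold corresponds to ±5%.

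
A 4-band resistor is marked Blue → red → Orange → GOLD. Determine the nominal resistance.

Blue → 6 (first significant figure)
Red → 2 (second significant figure)
Orange → ×10^3 multiplier
62 × 1000 = 62000 Ω

62000 Ω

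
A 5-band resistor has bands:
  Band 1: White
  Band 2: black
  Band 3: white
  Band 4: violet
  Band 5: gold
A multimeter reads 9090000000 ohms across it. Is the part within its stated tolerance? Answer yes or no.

White → 9 (first significant figure)
Black → 0 (second significant figure)
White → 9 (third significant figure)
Violet → ×10^7 multiplier
Gold → ±5% tolerance
909 × 10000000 = 9090000000 Ω
Allowed range: 8635500000 Ω to 9544500000 Ω.
9090000000 ohms lies inside that range.

yes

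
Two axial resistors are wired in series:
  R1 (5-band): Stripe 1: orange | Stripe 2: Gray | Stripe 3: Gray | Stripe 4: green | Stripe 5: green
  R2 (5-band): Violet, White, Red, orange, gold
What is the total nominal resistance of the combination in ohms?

39592000 Ω

R1: orange, grey, grey → 388; green ×10^5 → 38800000 Ω.
R2: violet, white, red → 792; orange ×10^3 → 792000 Ω.
Series: 38800000 + 792000 = 39592000 Ω.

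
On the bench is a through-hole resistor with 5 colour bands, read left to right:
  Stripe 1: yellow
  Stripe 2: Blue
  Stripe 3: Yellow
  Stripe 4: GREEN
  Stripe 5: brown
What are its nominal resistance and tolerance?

46400000 Ω ±1%

Yellow → 4 (first significant figure)
Blue → 6 (second significant figure)
Yellow → 4 (third significant figure)
Green → ×10^5 multiplier
Brown → ±1% tolerance
464 × 100000 = 46400000 Ω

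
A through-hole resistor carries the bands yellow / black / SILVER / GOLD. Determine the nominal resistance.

Yellow → 4 (first significant figure)
Black → 0 (second significant figure)
Silver → ×0.01 multiplier
40 × 0.01 = 0.4 Ω

0.4 Ω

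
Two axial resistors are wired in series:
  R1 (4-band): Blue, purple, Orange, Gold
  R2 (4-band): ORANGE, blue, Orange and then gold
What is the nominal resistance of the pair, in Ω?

R1: blue, violet → 67; orange ×10^3 → 67000 Ω.
R2: orange, blue → 36; orange ×10^3 → 36000 Ω.
Series: 67000 + 36000 = 103000 Ω.

103000 Ω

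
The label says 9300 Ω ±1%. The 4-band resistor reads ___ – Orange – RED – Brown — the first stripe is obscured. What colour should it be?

9300 Ω = 93 × 10^2.
The first band gives digit 9 of the significand, and 9 is white.

white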